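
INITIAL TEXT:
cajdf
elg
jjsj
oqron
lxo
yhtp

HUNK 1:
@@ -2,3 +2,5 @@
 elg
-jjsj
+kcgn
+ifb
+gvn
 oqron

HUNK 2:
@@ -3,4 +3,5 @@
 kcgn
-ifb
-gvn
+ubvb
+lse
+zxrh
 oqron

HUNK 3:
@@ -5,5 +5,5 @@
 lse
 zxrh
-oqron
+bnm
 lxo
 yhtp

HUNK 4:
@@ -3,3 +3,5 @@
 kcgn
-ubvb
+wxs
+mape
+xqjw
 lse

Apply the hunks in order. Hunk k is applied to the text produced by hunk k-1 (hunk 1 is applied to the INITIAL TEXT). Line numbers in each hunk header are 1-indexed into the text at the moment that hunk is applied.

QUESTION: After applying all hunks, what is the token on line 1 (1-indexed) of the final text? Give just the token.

Answer: cajdf

Derivation:
Hunk 1: at line 2 remove [jjsj] add [kcgn,ifb,gvn] -> 8 lines: cajdf elg kcgn ifb gvn oqron lxo yhtp
Hunk 2: at line 3 remove [ifb,gvn] add [ubvb,lse,zxrh] -> 9 lines: cajdf elg kcgn ubvb lse zxrh oqron lxo yhtp
Hunk 3: at line 5 remove [oqron] add [bnm] -> 9 lines: cajdf elg kcgn ubvb lse zxrh bnm lxo yhtp
Hunk 4: at line 3 remove [ubvb] add [wxs,mape,xqjw] -> 11 lines: cajdf elg kcgn wxs mape xqjw lse zxrh bnm lxo yhtp
Final line 1: cajdf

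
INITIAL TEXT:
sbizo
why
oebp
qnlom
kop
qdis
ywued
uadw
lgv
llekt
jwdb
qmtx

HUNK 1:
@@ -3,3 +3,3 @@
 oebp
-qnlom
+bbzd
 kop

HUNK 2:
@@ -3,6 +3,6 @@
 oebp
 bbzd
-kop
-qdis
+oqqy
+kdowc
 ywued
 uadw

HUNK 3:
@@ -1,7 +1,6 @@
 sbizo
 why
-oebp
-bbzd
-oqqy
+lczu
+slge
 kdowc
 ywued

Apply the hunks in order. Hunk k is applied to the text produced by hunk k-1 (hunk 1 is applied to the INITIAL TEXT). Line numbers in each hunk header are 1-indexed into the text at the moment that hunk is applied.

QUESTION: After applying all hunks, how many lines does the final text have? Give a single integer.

Answer: 11

Derivation:
Hunk 1: at line 3 remove [qnlom] add [bbzd] -> 12 lines: sbizo why oebp bbzd kop qdis ywued uadw lgv llekt jwdb qmtx
Hunk 2: at line 3 remove [kop,qdis] add [oqqy,kdowc] -> 12 lines: sbizo why oebp bbzd oqqy kdowc ywued uadw lgv llekt jwdb qmtx
Hunk 3: at line 1 remove [oebp,bbzd,oqqy] add [lczu,slge] -> 11 lines: sbizo why lczu slge kdowc ywued uadw lgv llekt jwdb qmtx
Final line count: 11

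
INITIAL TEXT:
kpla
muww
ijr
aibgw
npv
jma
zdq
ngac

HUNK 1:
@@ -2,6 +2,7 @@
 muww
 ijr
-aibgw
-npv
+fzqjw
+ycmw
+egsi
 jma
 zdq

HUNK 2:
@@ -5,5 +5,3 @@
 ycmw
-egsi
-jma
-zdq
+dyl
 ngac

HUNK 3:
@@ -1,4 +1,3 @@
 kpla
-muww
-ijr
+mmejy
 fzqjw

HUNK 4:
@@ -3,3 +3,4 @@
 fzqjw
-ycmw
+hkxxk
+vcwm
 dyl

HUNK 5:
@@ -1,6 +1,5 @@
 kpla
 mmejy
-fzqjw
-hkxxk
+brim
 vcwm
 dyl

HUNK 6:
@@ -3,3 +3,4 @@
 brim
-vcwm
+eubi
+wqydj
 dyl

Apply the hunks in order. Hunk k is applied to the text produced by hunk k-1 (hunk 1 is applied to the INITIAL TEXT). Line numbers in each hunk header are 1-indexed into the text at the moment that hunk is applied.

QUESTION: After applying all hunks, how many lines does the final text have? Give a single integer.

Hunk 1: at line 2 remove [aibgw,npv] add [fzqjw,ycmw,egsi] -> 9 lines: kpla muww ijr fzqjw ycmw egsi jma zdq ngac
Hunk 2: at line 5 remove [egsi,jma,zdq] add [dyl] -> 7 lines: kpla muww ijr fzqjw ycmw dyl ngac
Hunk 3: at line 1 remove [muww,ijr] add [mmejy] -> 6 lines: kpla mmejy fzqjw ycmw dyl ngac
Hunk 4: at line 3 remove [ycmw] add [hkxxk,vcwm] -> 7 lines: kpla mmejy fzqjw hkxxk vcwm dyl ngac
Hunk 5: at line 1 remove [fzqjw,hkxxk] add [brim] -> 6 lines: kpla mmejy brim vcwm dyl ngac
Hunk 6: at line 3 remove [vcwm] add [eubi,wqydj] -> 7 lines: kpla mmejy brim eubi wqydj dyl ngac
Final line count: 7

Answer: 7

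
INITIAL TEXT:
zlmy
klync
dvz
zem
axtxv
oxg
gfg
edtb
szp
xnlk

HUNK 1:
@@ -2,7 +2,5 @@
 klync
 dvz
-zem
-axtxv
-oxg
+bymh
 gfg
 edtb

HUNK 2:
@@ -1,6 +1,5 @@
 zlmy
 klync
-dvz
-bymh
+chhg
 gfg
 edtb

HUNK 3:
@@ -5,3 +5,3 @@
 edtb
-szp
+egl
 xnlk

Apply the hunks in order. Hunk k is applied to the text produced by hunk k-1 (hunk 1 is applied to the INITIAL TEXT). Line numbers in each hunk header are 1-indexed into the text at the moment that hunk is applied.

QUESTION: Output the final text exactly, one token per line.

Hunk 1: at line 2 remove [zem,axtxv,oxg] add [bymh] -> 8 lines: zlmy klync dvz bymh gfg edtb szp xnlk
Hunk 2: at line 1 remove [dvz,bymh] add [chhg] -> 7 lines: zlmy klync chhg gfg edtb szp xnlk
Hunk 3: at line 5 remove [szp] add [egl] -> 7 lines: zlmy klync chhg gfg edtb egl xnlk

Answer: zlmy
klync
chhg
gfg
edtb
egl
xnlk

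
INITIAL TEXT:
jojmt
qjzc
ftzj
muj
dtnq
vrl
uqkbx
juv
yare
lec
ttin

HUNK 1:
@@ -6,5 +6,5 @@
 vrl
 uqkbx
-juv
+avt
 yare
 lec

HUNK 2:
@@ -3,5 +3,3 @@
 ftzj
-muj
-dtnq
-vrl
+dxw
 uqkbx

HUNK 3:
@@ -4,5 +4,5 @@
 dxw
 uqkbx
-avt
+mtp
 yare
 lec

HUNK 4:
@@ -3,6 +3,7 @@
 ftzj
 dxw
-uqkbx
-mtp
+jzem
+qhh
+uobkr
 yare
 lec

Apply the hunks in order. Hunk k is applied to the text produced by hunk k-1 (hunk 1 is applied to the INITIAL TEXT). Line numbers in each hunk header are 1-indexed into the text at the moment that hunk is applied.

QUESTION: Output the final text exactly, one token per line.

Answer: jojmt
qjzc
ftzj
dxw
jzem
qhh
uobkr
yare
lec
ttin

Derivation:
Hunk 1: at line 6 remove [juv] add [avt] -> 11 lines: jojmt qjzc ftzj muj dtnq vrl uqkbx avt yare lec ttin
Hunk 2: at line 3 remove [muj,dtnq,vrl] add [dxw] -> 9 lines: jojmt qjzc ftzj dxw uqkbx avt yare lec ttin
Hunk 3: at line 4 remove [avt] add [mtp] -> 9 lines: jojmt qjzc ftzj dxw uqkbx mtp yare lec ttin
Hunk 4: at line 3 remove [uqkbx,mtp] add [jzem,qhh,uobkr] -> 10 lines: jojmt qjzc ftzj dxw jzem qhh uobkr yare lec ttin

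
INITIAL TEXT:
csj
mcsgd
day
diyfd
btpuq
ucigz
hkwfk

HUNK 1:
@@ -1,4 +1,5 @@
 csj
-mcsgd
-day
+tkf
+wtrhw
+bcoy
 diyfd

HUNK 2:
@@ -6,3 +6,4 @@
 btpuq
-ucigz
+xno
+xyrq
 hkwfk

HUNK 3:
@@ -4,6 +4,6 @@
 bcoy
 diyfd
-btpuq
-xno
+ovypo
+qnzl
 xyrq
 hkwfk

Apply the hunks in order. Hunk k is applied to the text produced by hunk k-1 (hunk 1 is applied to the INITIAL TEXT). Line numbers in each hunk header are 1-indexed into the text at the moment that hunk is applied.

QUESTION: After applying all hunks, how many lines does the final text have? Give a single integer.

Answer: 9

Derivation:
Hunk 1: at line 1 remove [mcsgd,day] add [tkf,wtrhw,bcoy] -> 8 lines: csj tkf wtrhw bcoy diyfd btpuq ucigz hkwfk
Hunk 2: at line 6 remove [ucigz] add [xno,xyrq] -> 9 lines: csj tkf wtrhw bcoy diyfd btpuq xno xyrq hkwfk
Hunk 3: at line 4 remove [btpuq,xno] add [ovypo,qnzl] -> 9 lines: csj tkf wtrhw bcoy diyfd ovypo qnzl xyrq hkwfk
Final line count: 9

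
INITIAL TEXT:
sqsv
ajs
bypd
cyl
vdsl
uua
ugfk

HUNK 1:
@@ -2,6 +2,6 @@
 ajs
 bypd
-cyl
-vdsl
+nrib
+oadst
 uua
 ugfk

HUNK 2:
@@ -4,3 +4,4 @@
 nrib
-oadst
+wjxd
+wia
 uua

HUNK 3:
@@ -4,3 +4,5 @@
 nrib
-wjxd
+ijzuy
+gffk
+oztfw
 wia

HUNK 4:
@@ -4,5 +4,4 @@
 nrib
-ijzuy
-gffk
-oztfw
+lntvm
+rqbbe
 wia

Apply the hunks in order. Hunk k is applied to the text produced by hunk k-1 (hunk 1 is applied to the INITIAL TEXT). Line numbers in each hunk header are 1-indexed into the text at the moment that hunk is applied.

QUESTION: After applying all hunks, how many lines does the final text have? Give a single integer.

Answer: 9

Derivation:
Hunk 1: at line 2 remove [cyl,vdsl] add [nrib,oadst] -> 7 lines: sqsv ajs bypd nrib oadst uua ugfk
Hunk 2: at line 4 remove [oadst] add [wjxd,wia] -> 8 lines: sqsv ajs bypd nrib wjxd wia uua ugfk
Hunk 3: at line 4 remove [wjxd] add [ijzuy,gffk,oztfw] -> 10 lines: sqsv ajs bypd nrib ijzuy gffk oztfw wia uua ugfk
Hunk 4: at line 4 remove [ijzuy,gffk,oztfw] add [lntvm,rqbbe] -> 9 lines: sqsv ajs bypd nrib lntvm rqbbe wia uua ugfk
Final line count: 9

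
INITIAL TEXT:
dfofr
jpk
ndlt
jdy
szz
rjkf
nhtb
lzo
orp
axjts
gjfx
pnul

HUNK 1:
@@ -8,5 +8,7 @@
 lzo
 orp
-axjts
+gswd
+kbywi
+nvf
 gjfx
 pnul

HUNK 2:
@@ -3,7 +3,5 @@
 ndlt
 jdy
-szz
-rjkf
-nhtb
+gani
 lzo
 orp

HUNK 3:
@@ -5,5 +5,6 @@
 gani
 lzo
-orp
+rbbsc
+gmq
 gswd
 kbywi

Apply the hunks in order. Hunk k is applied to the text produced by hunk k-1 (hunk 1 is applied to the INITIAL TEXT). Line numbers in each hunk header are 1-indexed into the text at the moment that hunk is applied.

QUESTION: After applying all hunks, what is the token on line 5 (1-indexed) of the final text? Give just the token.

Answer: gani

Derivation:
Hunk 1: at line 8 remove [axjts] add [gswd,kbywi,nvf] -> 14 lines: dfofr jpk ndlt jdy szz rjkf nhtb lzo orp gswd kbywi nvf gjfx pnul
Hunk 2: at line 3 remove [szz,rjkf,nhtb] add [gani] -> 12 lines: dfofr jpk ndlt jdy gani lzo orp gswd kbywi nvf gjfx pnul
Hunk 3: at line 5 remove [orp] add [rbbsc,gmq] -> 13 lines: dfofr jpk ndlt jdy gani lzo rbbsc gmq gswd kbywi nvf gjfx pnul
Final line 5: gani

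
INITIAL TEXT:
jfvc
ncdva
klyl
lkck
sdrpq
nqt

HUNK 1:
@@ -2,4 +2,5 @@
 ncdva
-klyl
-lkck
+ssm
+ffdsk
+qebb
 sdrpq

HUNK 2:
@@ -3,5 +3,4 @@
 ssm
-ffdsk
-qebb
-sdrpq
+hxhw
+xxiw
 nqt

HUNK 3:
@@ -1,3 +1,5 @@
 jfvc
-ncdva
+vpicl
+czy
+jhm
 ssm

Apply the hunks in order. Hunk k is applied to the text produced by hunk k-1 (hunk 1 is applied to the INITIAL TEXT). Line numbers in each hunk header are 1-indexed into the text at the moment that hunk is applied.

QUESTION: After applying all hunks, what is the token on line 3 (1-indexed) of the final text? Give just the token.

Answer: czy

Derivation:
Hunk 1: at line 2 remove [klyl,lkck] add [ssm,ffdsk,qebb] -> 7 lines: jfvc ncdva ssm ffdsk qebb sdrpq nqt
Hunk 2: at line 3 remove [ffdsk,qebb,sdrpq] add [hxhw,xxiw] -> 6 lines: jfvc ncdva ssm hxhw xxiw nqt
Hunk 3: at line 1 remove [ncdva] add [vpicl,czy,jhm] -> 8 lines: jfvc vpicl czy jhm ssm hxhw xxiw nqt
Final line 3: czy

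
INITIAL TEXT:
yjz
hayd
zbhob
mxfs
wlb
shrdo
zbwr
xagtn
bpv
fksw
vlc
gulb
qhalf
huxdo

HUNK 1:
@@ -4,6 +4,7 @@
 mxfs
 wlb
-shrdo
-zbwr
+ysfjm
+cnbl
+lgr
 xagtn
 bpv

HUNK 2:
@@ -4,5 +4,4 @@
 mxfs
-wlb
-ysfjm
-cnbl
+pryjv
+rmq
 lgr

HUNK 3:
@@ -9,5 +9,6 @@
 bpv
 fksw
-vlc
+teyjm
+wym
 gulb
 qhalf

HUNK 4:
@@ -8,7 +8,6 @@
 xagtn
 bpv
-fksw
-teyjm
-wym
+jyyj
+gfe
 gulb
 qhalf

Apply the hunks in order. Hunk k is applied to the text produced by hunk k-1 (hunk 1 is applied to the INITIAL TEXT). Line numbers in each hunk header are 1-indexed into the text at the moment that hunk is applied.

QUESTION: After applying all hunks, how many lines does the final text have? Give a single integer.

Hunk 1: at line 4 remove [shrdo,zbwr] add [ysfjm,cnbl,lgr] -> 15 lines: yjz hayd zbhob mxfs wlb ysfjm cnbl lgr xagtn bpv fksw vlc gulb qhalf huxdo
Hunk 2: at line 4 remove [wlb,ysfjm,cnbl] add [pryjv,rmq] -> 14 lines: yjz hayd zbhob mxfs pryjv rmq lgr xagtn bpv fksw vlc gulb qhalf huxdo
Hunk 3: at line 9 remove [vlc] add [teyjm,wym] -> 15 lines: yjz hayd zbhob mxfs pryjv rmq lgr xagtn bpv fksw teyjm wym gulb qhalf huxdo
Hunk 4: at line 8 remove [fksw,teyjm,wym] add [jyyj,gfe] -> 14 lines: yjz hayd zbhob mxfs pryjv rmq lgr xagtn bpv jyyj gfe gulb qhalf huxdo
Final line count: 14

Answer: 14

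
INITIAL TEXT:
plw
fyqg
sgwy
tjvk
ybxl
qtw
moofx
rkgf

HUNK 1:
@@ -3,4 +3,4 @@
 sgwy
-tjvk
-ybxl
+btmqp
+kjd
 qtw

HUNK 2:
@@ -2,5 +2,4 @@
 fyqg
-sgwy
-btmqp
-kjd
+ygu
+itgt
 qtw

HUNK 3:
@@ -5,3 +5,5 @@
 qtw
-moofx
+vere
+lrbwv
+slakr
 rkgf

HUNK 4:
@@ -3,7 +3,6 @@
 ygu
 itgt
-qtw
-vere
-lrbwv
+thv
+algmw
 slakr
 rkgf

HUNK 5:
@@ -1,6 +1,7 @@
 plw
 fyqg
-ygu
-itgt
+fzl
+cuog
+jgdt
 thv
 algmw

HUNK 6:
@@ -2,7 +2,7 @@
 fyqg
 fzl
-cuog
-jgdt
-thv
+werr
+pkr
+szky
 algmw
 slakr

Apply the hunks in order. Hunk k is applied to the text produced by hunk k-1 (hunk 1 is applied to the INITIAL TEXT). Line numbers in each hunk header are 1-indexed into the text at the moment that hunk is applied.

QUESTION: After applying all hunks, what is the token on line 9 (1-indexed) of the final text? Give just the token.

Hunk 1: at line 3 remove [tjvk,ybxl] add [btmqp,kjd] -> 8 lines: plw fyqg sgwy btmqp kjd qtw moofx rkgf
Hunk 2: at line 2 remove [sgwy,btmqp,kjd] add [ygu,itgt] -> 7 lines: plw fyqg ygu itgt qtw moofx rkgf
Hunk 3: at line 5 remove [moofx] add [vere,lrbwv,slakr] -> 9 lines: plw fyqg ygu itgt qtw vere lrbwv slakr rkgf
Hunk 4: at line 3 remove [qtw,vere,lrbwv] add [thv,algmw] -> 8 lines: plw fyqg ygu itgt thv algmw slakr rkgf
Hunk 5: at line 1 remove [ygu,itgt] add [fzl,cuog,jgdt] -> 9 lines: plw fyqg fzl cuog jgdt thv algmw slakr rkgf
Hunk 6: at line 2 remove [cuog,jgdt,thv] add [werr,pkr,szky] -> 9 lines: plw fyqg fzl werr pkr szky algmw slakr rkgf
Final line 9: rkgf

Answer: rkgf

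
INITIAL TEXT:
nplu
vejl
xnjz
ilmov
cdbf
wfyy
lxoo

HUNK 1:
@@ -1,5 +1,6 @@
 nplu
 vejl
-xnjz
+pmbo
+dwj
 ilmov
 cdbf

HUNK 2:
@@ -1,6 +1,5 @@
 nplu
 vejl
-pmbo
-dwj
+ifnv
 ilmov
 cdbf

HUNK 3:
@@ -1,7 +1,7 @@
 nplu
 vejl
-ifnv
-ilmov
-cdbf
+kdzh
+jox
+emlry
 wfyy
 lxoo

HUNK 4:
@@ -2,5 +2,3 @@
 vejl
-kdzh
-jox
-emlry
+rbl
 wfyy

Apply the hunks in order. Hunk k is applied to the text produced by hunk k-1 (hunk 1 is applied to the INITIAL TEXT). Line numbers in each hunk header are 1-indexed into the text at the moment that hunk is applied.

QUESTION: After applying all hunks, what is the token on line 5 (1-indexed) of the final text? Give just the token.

Hunk 1: at line 1 remove [xnjz] add [pmbo,dwj] -> 8 lines: nplu vejl pmbo dwj ilmov cdbf wfyy lxoo
Hunk 2: at line 1 remove [pmbo,dwj] add [ifnv] -> 7 lines: nplu vejl ifnv ilmov cdbf wfyy lxoo
Hunk 3: at line 1 remove [ifnv,ilmov,cdbf] add [kdzh,jox,emlry] -> 7 lines: nplu vejl kdzh jox emlry wfyy lxoo
Hunk 4: at line 2 remove [kdzh,jox,emlry] add [rbl] -> 5 lines: nplu vejl rbl wfyy lxoo
Final line 5: lxoo

Answer: lxoo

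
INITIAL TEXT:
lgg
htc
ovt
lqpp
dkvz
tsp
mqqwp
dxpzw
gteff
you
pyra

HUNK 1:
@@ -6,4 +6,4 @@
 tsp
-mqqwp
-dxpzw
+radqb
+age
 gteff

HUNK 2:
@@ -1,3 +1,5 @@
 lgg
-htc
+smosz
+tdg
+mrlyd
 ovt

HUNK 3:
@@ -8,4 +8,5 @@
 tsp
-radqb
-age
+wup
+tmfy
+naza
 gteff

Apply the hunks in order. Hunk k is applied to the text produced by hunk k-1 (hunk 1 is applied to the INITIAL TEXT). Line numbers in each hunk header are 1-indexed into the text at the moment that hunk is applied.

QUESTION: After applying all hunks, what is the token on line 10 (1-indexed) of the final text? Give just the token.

Hunk 1: at line 6 remove [mqqwp,dxpzw] add [radqb,age] -> 11 lines: lgg htc ovt lqpp dkvz tsp radqb age gteff you pyra
Hunk 2: at line 1 remove [htc] add [smosz,tdg,mrlyd] -> 13 lines: lgg smosz tdg mrlyd ovt lqpp dkvz tsp radqb age gteff you pyra
Hunk 3: at line 8 remove [radqb,age] add [wup,tmfy,naza] -> 14 lines: lgg smosz tdg mrlyd ovt lqpp dkvz tsp wup tmfy naza gteff you pyra
Final line 10: tmfy

Answer: tmfy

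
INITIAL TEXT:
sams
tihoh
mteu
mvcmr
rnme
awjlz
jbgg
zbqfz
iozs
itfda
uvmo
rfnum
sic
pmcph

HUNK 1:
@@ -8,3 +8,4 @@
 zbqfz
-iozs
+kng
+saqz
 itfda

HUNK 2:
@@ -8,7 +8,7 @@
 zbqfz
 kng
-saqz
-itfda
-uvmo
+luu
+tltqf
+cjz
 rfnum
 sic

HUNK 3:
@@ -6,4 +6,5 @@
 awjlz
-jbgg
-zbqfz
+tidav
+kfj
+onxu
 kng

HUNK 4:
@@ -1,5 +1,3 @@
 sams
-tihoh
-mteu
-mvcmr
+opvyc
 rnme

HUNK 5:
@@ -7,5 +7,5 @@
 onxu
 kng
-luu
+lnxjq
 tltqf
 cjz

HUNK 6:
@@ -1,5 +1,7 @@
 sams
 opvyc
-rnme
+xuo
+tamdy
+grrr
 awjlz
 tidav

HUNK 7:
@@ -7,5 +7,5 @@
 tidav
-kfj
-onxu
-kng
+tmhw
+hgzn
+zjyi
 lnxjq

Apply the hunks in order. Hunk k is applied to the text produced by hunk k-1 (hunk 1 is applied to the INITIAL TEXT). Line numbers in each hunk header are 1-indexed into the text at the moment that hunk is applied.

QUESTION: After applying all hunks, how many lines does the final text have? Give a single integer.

Hunk 1: at line 8 remove [iozs] add [kng,saqz] -> 15 lines: sams tihoh mteu mvcmr rnme awjlz jbgg zbqfz kng saqz itfda uvmo rfnum sic pmcph
Hunk 2: at line 8 remove [saqz,itfda,uvmo] add [luu,tltqf,cjz] -> 15 lines: sams tihoh mteu mvcmr rnme awjlz jbgg zbqfz kng luu tltqf cjz rfnum sic pmcph
Hunk 3: at line 6 remove [jbgg,zbqfz] add [tidav,kfj,onxu] -> 16 lines: sams tihoh mteu mvcmr rnme awjlz tidav kfj onxu kng luu tltqf cjz rfnum sic pmcph
Hunk 4: at line 1 remove [tihoh,mteu,mvcmr] add [opvyc] -> 14 lines: sams opvyc rnme awjlz tidav kfj onxu kng luu tltqf cjz rfnum sic pmcph
Hunk 5: at line 7 remove [luu] add [lnxjq] -> 14 lines: sams opvyc rnme awjlz tidav kfj onxu kng lnxjq tltqf cjz rfnum sic pmcph
Hunk 6: at line 1 remove [rnme] add [xuo,tamdy,grrr] -> 16 lines: sams opvyc xuo tamdy grrr awjlz tidav kfj onxu kng lnxjq tltqf cjz rfnum sic pmcph
Hunk 7: at line 7 remove [kfj,onxu,kng] add [tmhw,hgzn,zjyi] -> 16 lines: sams opvyc xuo tamdy grrr awjlz tidav tmhw hgzn zjyi lnxjq tltqf cjz rfnum sic pmcph
Final line count: 16

Answer: 16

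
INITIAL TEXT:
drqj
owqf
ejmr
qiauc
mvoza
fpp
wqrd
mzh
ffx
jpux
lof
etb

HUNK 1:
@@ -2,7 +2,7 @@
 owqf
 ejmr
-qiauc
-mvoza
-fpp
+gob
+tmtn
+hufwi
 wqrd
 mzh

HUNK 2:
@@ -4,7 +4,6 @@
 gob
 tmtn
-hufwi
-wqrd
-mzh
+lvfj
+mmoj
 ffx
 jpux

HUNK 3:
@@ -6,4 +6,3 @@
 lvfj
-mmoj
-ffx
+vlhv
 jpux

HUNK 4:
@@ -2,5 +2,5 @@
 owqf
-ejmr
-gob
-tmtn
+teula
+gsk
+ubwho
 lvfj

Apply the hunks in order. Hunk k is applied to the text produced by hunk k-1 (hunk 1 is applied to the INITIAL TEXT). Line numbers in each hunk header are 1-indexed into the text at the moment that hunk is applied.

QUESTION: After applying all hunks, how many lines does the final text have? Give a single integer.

Answer: 10

Derivation:
Hunk 1: at line 2 remove [qiauc,mvoza,fpp] add [gob,tmtn,hufwi] -> 12 lines: drqj owqf ejmr gob tmtn hufwi wqrd mzh ffx jpux lof etb
Hunk 2: at line 4 remove [hufwi,wqrd,mzh] add [lvfj,mmoj] -> 11 lines: drqj owqf ejmr gob tmtn lvfj mmoj ffx jpux lof etb
Hunk 3: at line 6 remove [mmoj,ffx] add [vlhv] -> 10 lines: drqj owqf ejmr gob tmtn lvfj vlhv jpux lof etb
Hunk 4: at line 2 remove [ejmr,gob,tmtn] add [teula,gsk,ubwho] -> 10 lines: drqj owqf teula gsk ubwho lvfj vlhv jpux lof etb
Final line count: 10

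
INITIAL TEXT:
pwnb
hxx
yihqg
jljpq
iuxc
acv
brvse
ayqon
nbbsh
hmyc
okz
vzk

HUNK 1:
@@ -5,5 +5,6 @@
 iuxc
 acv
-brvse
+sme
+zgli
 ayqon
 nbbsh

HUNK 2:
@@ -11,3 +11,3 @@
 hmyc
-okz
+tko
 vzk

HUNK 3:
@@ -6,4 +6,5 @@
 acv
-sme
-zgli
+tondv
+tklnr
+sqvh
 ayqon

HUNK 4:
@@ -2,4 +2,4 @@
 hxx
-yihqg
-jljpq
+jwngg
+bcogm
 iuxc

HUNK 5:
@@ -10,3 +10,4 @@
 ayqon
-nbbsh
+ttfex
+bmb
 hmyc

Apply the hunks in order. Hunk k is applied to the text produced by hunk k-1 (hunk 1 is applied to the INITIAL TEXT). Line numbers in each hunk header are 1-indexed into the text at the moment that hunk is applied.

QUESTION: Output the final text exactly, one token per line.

Answer: pwnb
hxx
jwngg
bcogm
iuxc
acv
tondv
tklnr
sqvh
ayqon
ttfex
bmb
hmyc
tko
vzk

Derivation:
Hunk 1: at line 5 remove [brvse] add [sme,zgli] -> 13 lines: pwnb hxx yihqg jljpq iuxc acv sme zgli ayqon nbbsh hmyc okz vzk
Hunk 2: at line 11 remove [okz] add [tko] -> 13 lines: pwnb hxx yihqg jljpq iuxc acv sme zgli ayqon nbbsh hmyc tko vzk
Hunk 3: at line 6 remove [sme,zgli] add [tondv,tklnr,sqvh] -> 14 lines: pwnb hxx yihqg jljpq iuxc acv tondv tklnr sqvh ayqon nbbsh hmyc tko vzk
Hunk 4: at line 2 remove [yihqg,jljpq] add [jwngg,bcogm] -> 14 lines: pwnb hxx jwngg bcogm iuxc acv tondv tklnr sqvh ayqon nbbsh hmyc tko vzk
Hunk 5: at line 10 remove [nbbsh] add [ttfex,bmb] -> 15 lines: pwnb hxx jwngg bcogm iuxc acv tondv tklnr sqvh ayqon ttfex bmb hmyc tko vzk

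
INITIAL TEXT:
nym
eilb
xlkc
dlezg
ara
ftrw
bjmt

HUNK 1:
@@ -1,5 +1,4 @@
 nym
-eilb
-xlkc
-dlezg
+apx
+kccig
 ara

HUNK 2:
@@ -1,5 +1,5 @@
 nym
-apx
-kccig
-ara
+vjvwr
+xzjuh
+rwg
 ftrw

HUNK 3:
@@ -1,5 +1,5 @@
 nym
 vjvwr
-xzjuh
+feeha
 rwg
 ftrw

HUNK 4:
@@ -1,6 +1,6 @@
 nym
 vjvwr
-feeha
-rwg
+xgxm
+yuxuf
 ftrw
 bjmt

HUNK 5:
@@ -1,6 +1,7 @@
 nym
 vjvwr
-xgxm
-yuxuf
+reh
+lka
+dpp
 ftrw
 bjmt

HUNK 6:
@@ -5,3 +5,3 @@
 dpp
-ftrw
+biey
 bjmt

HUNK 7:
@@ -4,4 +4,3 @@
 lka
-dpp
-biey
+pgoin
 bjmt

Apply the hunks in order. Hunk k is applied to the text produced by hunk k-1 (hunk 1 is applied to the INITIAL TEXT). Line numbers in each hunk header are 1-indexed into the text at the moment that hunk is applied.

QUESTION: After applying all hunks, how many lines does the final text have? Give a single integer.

Hunk 1: at line 1 remove [eilb,xlkc,dlezg] add [apx,kccig] -> 6 lines: nym apx kccig ara ftrw bjmt
Hunk 2: at line 1 remove [apx,kccig,ara] add [vjvwr,xzjuh,rwg] -> 6 lines: nym vjvwr xzjuh rwg ftrw bjmt
Hunk 3: at line 1 remove [xzjuh] add [feeha] -> 6 lines: nym vjvwr feeha rwg ftrw bjmt
Hunk 4: at line 1 remove [feeha,rwg] add [xgxm,yuxuf] -> 6 lines: nym vjvwr xgxm yuxuf ftrw bjmt
Hunk 5: at line 1 remove [xgxm,yuxuf] add [reh,lka,dpp] -> 7 lines: nym vjvwr reh lka dpp ftrw bjmt
Hunk 6: at line 5 remove [ftrw] add [biey] -> 7 lines: nym vjvwr reh lka dpp biey bjmt
Hunk 7: at line 4 remove [dpp,biey] add [pgoin] -> 6 lines: nym vjvwr reh lka pgoin bjmt
Final line count: 6

Answer: 6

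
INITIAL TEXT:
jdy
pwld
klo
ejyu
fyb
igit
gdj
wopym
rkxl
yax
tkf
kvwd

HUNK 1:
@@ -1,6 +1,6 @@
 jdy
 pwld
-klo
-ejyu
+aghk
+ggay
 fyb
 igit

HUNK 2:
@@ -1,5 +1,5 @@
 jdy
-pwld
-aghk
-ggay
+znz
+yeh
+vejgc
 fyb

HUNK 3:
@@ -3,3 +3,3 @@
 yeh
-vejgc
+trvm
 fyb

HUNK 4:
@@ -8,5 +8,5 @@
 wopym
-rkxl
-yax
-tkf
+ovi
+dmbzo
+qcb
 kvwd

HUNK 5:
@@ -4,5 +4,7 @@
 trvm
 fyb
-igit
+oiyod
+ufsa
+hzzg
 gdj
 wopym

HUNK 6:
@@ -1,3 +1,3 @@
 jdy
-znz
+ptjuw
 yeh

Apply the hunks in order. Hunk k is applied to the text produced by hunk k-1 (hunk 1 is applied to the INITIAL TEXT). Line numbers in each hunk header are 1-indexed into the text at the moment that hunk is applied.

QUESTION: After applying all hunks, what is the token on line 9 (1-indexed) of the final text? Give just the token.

Hunk 1: at line 1 remove [klo,ejyu] add [aghk,ggay] -> 12 lines: jdy pwld aghk ggay fyb igit gdj wopym rkxl yax tkf kvwd
Hunk 2: at line 1 remove [pwld,aghk,ggay] add [znz,yeh,vejgc] -> 12 lines: jdy znz yeh vejgc fyb igit gdj wopym rkxl yax tkf kvwd
Hunk 3: at line 3 remove [vejgc] add [trvm] -> 12 lines: jdy znz yeh trvm fyb igit gdj wopym rkxl yax tkf kvwd
Hunk 4: at line 8 remove [rkxl,yax,tkf] add [ovi,dmbzo,qcb] -> 12 lines: jdy znz yeh trvm fyb igit gdj wopym ovi dmbzo qcb kvwd
Hunk 5: at line 4 remove [igit] add [oiyod,ufsa,hzzg] -> 14 lines: jdy znz yeh trvm fyb oiyod ufsa hzzg gdj wopym ovi dmbzo qcb kvwd
Hunk 6: at line 1 remove [znz] add [ptjuw] -> 14 lines: jdy ptjuw yeh trvm fyb oiyod ufsa hzzg gdj wopym ovi dmbzo qcb kvwd
Final line 9: gdj

Answer: gdj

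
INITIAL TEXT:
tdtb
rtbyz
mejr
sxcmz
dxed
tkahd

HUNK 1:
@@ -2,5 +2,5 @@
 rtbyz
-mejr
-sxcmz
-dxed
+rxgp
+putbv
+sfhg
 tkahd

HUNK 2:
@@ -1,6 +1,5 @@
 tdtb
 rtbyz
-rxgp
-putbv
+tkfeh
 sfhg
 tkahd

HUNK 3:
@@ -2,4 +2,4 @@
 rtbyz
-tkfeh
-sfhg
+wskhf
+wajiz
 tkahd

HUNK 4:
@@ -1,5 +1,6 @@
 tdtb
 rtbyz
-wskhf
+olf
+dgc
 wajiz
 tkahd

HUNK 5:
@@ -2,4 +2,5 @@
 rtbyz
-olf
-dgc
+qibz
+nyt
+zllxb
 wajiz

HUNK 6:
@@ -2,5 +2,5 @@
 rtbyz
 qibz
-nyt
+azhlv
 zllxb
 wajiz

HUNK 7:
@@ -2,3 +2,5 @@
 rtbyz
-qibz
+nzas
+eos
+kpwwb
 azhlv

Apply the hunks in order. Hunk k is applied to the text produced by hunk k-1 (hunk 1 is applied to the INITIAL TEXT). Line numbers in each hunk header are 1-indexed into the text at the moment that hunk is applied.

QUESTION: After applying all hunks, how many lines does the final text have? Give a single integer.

Answer: 9

Derivation:
Hunk 1: at line 2 remove [mejr,sxcmz,dxed] add [rxgp,putbv,sfhg] -> 6 lines: tdtb rtbyz rxgp putbv sfhg tkahd
Hunk 2: at line 1 remove [rxgp,putbv] add [tkfeh] -> 5 lines: tdtb rtbyz tkfeh sfhg tkahd
Hunk 3: at line 2 remove [tkfeh,sfhg] add [wskhf,wajiz] -> 5 lines: tdtb rtbyz wskhf wajiz tkahd
Hunk 4: at line 1 remove [wskhf] add [olf,dgc] -> 6 lines: tdtb rtbyz olf dgc wajiz tkahd
Hunk 5: at line 2 remove [olf,dgc] add [qibz,nyt,zllxb] -> 7 lines: tdtb rtbyz qibz nyt zllxb wajiz tkahd
Hunk 6: at line 2 remove [nyt] add [azhlv] -> 7 lines: tdtb rtbyz qibz azhlv zllxb wajiz tkahd
Hunk 7: at line 2 remove [qibz] add [nzas,eos,kpwwb] -> 9 lines: tdtb rtbyz nzas eos kpwwb azhlv zllxb wajiz tkahd
Final line count: 9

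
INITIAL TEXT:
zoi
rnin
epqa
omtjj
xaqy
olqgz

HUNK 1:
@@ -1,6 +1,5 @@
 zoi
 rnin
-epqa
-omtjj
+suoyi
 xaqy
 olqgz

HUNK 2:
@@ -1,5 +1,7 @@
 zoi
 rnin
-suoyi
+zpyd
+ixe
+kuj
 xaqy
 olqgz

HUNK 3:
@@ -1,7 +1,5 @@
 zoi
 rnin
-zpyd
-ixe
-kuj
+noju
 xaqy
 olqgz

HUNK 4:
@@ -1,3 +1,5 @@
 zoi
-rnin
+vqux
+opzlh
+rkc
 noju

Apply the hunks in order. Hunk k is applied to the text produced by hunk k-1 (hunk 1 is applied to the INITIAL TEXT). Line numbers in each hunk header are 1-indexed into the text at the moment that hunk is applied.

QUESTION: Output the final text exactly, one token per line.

Hunk 1: at line 1 remove [epqa,omtjj] add [suoyi] -> 5 lines: zoi rnin suoyi xaqy olqgz
Hunk 2: at line 1 remove [suoyi] add [zpyd,ixe,kuj] -> 7 lines: zoi rnin zpyd ixe kuj xaqy olqgz
Hunk 3: at line 1 remove [zpyd,ixe,kuj] add [noju] -> 5 lines: zoi rnin noju xaqy olqgz
Hunk 4: at line 1 remove [rnin] add [vqux,opzlh,rkc] -> 7 lines: zoi vqux opzlh rkc noju xaqy olqgz

Answer: zoi
vqux
opzlh
rkc
noju
xaqy
olqgz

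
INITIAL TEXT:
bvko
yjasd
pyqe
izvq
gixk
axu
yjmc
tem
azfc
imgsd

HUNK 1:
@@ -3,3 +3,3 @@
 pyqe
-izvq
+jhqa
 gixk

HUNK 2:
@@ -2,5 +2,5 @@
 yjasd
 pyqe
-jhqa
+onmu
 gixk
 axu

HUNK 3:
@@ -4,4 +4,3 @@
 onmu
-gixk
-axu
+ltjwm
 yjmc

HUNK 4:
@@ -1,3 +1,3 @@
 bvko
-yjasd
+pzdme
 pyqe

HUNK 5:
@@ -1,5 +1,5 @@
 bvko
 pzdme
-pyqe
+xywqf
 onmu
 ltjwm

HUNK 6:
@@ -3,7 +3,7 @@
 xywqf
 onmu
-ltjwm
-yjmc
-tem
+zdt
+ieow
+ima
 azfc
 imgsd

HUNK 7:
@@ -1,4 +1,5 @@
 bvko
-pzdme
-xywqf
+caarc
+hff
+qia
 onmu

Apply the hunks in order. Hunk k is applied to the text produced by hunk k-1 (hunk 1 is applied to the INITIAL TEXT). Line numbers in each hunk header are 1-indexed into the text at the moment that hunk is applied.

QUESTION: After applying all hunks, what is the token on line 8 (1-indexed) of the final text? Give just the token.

Hunk 1: at line 3 remove [izvq] add [jhqa] -> 10 lines: bvko yjasd pyqe jhqa gixk axu yjmc tem azfc imgsd
Hunk 2: at line 2 remove [jhqa] add [onmu] -> 10 lines: bvko yjasd pyqe onmu gixk axu yjmc tem azfc imgsd
Hunk 3: at line 4 remove [gixk,axu] add [ltjwm] -> 9 lines: bvko yjasd pyqe onmu ltjwm yjmc tem azfc imgsd
Hunk 4: at line 1 remove [yjasd] add [pzdme] -> 9 lines: bvko pzdme pyqe onmu ltjwm yjmc tem azfc imgsd
Hunk 5: at line 1 remove [pyqe] add [xywqf] -> 9 lines: bvko pzdme xywqf onmu ltjwm yjmc tem azfc imgsd
Hunk 6: at line 3 remove [ltjwm,yjmc,tem] add [zdt,ieow,ima] -> 9 lines: bvko pzdme xywqf onmu zdt ieow ima azfc imgsd
Hunk 7: at line 1 remove [pzdme,xywqf] add [caarc,hff,qia] -> 10 lines: bvko caarc hff qia onmu zdt ieow ima azfc imgsd
Final line 8: ima

Answer: ima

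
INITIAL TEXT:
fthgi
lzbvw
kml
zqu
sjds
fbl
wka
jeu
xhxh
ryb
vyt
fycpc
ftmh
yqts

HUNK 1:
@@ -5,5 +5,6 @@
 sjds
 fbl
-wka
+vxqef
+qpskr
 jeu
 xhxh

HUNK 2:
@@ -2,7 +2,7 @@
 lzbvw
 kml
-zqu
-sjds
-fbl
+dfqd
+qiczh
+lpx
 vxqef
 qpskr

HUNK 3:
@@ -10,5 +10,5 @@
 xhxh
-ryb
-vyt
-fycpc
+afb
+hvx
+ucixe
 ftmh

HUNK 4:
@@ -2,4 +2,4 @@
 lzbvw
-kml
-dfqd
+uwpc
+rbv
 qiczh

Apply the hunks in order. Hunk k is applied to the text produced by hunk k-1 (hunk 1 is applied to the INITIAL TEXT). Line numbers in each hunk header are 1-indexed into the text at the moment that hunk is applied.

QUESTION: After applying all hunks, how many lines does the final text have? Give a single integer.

Answer: 15

Derivation:
Hunk 1: at line 5 remove [wka] add [vxqef,qpskr] -> 15 lines: fthgi lzbvw kml zqu sjds fbl vxqef qpskr jeu xhxh ryb vyt fycpc ftmh yqts
Hunk 2: at line 2 remove [zqu,sjds,fbl] add [dfqd,qiczh,lpx] -> 15 lines: fthgi lzbvw kml dfqd qiczh lpx vxqef qpskr jeu xhxh ryb vyt fycpc ftmh yqts
Hunk 3: at line 10 remove [ryb,vyt,fycpc] add [afb,hvx,ucixe] -> 15 lines: fthgi lzbvw kml dfqd qiczh lpx vxqef qpskr jeu xhxh afb hvx ucixe ftmh yqts
Hunk 4: at line 2 remove [kml,dfqd] add [uwpc,rbv] -> 15 lines: fthgi lzbvw uwpc rbv qiczh lpx vxqef qpskr jeu xhxh afb hvx ucixe ftmh yqts
Final line count: 15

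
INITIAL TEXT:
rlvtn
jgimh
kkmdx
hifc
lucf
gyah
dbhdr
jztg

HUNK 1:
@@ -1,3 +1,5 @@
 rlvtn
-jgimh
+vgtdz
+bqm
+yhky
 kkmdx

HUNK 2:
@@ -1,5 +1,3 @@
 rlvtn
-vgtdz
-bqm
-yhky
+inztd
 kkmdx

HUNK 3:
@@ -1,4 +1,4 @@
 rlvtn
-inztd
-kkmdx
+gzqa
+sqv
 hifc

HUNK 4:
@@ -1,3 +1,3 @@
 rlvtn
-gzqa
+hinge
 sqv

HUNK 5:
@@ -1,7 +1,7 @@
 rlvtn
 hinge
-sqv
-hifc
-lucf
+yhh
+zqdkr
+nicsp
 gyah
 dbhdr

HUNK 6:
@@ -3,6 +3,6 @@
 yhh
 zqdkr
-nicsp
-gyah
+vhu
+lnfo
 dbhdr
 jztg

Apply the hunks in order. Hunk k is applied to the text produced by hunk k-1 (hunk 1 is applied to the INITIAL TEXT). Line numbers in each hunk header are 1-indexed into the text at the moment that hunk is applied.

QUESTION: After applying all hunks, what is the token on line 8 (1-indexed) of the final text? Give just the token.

Answer: jztg

Derivation:
Hunk 1: at line 1 remove [jgimh] add [vgtdz,bqm,yhky] -> 10 lines: rlvtn vgtdz bqm yhky kkmdx hifc lucf gyah dbhdr jztg
Hunk 2: at line 1 remove [vgtdz,bqm,yhky] add [inztd] -> 8 lines: rlvtn inztd kkmdx hifc lucf gyah dbhdr jztg
Hunk 3: at line 1 remove [inztd,kkmdx] add [gzqa,sqv] -> 8 lines: rlvtn gzqa sqv hifc lucf gyah dbhdr jztg
Hunk 4: at line 1 remove [gzqa] add [hinge] -> 8 lines: rlvtn hinge sqv hifc lucf gyah dbhdr jztg
Hunk 5: at line 1 remove [sqv,hifc,lucf] add [yhh,zqdkr,nicsp] -> 8 lines: rlvtn hinge yhh zqdkr nicsp gyah dbhdr jztg
Hunk 6: at line 3 remove [nicsp,gyah] add [vhu,lnfo] -> 8 lines: rlvtn hinge yhh zqdkr vhu lnfo dbhdr jztg
Final line 8: jztg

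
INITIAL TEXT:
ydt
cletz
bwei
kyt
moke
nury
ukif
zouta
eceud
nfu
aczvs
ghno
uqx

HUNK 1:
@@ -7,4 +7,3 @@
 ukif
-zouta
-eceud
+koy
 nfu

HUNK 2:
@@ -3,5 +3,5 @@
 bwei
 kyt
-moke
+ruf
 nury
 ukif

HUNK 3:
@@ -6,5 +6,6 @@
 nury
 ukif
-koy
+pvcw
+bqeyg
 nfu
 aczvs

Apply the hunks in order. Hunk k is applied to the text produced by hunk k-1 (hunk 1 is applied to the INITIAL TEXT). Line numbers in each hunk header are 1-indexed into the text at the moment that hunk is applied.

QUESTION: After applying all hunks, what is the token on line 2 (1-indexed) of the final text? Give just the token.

Answer: cletz

Derivation:
Hunk 1: at line 7 remove [zouta,eceud] add [koy] -> 12 lines: ydt cletz bwei kyt moke nury ukif koy nfu aczvs ghno uqx
Hunk 2: at line 3 remove [moke] add [ruf] -> 12 lines: ydt cletz bwei kyt ruf nury ukif koy nfu aczvs ghno uqx
Hunk 3: at line 6 remove [koy] add [pvcw,bqeyg] -> 13 lines: ydt cletz bwei kyt ruf nury ukif pvcw bqeyg nfu aczvs ghno uqx
Final line 2: cletz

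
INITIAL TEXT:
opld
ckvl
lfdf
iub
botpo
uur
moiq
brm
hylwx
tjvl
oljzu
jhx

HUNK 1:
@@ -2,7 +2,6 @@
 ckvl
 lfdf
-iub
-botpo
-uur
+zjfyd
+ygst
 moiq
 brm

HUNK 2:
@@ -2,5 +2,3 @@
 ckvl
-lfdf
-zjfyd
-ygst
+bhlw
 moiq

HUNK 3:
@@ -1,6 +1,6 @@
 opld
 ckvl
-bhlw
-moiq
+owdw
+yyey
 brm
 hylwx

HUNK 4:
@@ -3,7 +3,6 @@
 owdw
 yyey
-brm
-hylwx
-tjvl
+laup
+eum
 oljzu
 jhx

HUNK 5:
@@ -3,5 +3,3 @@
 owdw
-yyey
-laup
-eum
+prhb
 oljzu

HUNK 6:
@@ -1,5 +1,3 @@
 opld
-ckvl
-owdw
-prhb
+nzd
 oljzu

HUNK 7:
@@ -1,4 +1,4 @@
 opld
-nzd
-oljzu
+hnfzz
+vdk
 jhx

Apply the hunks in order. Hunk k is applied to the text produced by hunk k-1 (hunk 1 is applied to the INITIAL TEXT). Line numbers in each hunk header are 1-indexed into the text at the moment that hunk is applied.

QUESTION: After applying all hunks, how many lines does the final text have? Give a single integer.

Answer: 4

Derivation:
Hunk 1: at line 2 remove [iub,botpo,uur] add [zjfyd,ygst] -> 11 lines: opld ckvl lfdf zjfyd ygst moiq brm hylwx tjvl oljzu jhx
Hunk 2: at line 2 remove [lfdf,zjfyd,ygst] add [bhlw] -> 9 lines: opld ckvl bhlw moiq brm hylwx tjvl oljzu jhx
Hunk 3: at line 1 remove [bhlw,moiq] add [owdw,yyey] -> 9 lines: opld ckvl owdw yyey brm hylwx tjvl oljzu jhx
Hunk 4: at line 3 remove [brm,hylwx,tjvl] add [laup,eum] -> 8 lines: opld ckvl owdw yyey laup eum oljzu jhx
Hunk 5: at line 3 remove [yyey,laup,eum] add [prhb] -> 6 lines: opld ckvl owdw prhb oljzu jhx
Hunk 6: at line 1 remove [ckvl,owdw,prhb] add [nzd] -> 4 lines: opld nzd oljzu jhx
Hunk 7: at line 1 remove [nzd,oljzu] add [hnfzz,vdk] -> 4 lines: opld hnfzz vdk jhx
Final line count: 4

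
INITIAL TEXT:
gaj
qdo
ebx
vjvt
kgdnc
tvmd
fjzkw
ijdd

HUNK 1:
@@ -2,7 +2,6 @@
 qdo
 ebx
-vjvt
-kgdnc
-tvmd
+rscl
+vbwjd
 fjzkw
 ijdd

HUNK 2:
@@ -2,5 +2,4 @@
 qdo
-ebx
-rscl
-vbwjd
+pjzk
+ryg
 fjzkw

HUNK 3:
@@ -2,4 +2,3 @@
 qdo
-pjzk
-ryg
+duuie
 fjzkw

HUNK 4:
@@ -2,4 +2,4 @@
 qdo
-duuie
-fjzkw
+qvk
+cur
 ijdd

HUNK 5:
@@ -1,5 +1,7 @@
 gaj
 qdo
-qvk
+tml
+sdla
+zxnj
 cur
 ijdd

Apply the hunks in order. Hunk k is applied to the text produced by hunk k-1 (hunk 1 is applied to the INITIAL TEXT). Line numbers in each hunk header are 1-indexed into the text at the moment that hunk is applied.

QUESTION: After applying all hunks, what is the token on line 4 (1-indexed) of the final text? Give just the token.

Hunk 1: at line 2 remove [vjvt,kgdnc,tvmd] add [rscl,vbwjd] -> 7 lines: gaj qdo ebx rscl vbwjd fjzkw ijdd
Hunk 2: at line 2 remove [ebx,rscl,vbwjd] add [pjzk,ryg] -> 6 lines: gaj qdo pjzk ryg fjzkw ijdd
Hunk 3: at line 2 remove [pjzk,ryg] add [duuie] -> 5 lines: gaj qdo duuie fjzkw ijdd
Hunk 4: at line 2 remove [duuie,fjzkw] add [qvk,cur] -> 5 lines: gaj qdo qvk cur ijdd
Hunk 5: at line 1 remove [qvk] add [tml,sdla,zxnj] -> 7 lines: gaj qdo tml sdla zxnj cur ijdd
Final line 4: sdla

Answer: sdla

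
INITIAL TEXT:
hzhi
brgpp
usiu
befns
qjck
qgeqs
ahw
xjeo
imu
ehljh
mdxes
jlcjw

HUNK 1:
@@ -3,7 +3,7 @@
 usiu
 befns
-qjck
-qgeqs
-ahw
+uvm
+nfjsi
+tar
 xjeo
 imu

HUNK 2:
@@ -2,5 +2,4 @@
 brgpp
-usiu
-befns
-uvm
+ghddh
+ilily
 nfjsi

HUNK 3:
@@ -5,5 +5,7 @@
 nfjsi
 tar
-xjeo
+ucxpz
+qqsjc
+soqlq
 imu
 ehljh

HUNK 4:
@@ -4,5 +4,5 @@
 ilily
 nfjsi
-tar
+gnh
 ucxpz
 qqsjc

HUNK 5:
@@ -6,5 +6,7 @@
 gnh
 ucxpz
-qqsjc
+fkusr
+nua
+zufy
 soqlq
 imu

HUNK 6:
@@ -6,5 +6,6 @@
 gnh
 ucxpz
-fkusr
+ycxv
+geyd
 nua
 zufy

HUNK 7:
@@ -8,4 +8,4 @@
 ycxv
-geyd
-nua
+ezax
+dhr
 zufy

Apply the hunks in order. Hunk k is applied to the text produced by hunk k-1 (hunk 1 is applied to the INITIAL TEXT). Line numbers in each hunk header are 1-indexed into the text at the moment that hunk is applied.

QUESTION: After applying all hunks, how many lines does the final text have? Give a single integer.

Answer: 16

Derivation:
Hunk 1: at line 3 remove [qjck,qgeqs,ahw] add [uvm,nfjsi,tar] -> 12 lines: hzhi brgpp usiu befns uvm nfjsi tar xjeo imu ehljh mdxes jlcjw
Hunk 2: at line 2 remove [usiu,befns,uvm] add [ghddh,ilily] -> 11 lines: hzhi brgpp ghddh ilily nfjsi tar xjeo imu ehljh mdxes jlcjw
Hunk 3: at line 5 remove [xjeo] add [ucxpz,qqsjc,soqlq] -> 13 lines: hzhi brgpp ghddh ilily nfjsi tar ucxpz qqsjc soqlq imu ehljh mdxes jlcjw
Hunk 4: at line 4 remove [tar] add [gnh] -> 13 lines: hzhi brgpp ghddh ilily nfjsi gnh ucxpz qqsjc soqlq imu ehljh mdxes jlcjw
Hunk 5: at line 6 remove [qqsjc] add [fkusr,nua,zufy] -> 15 lines: hzhi brgpp ghddh ilily nfjsi gnh ucxpz fkusr nua zufy soqlq imu ehljh mdxes jlcjw
Hunk 6: at line 6 remove [fkusr] add [ycxv,geyd] -> 16 lines: hzhi brgpp ghddh ilily nfjsi gnh ucxpz ycxv geyd nua zufy soqlq imu ehljh mdxes jlcjw
Hunk 7: at line 8 remove [geyd,nua] add [ezax,dhr] -> 16 lines: hzhi brgpp ghddh ilily nfjsi gnh ucxpz ycxv ezax dhr zufy soqlq imu ehljh mdxes jlcjw
Final line count: 16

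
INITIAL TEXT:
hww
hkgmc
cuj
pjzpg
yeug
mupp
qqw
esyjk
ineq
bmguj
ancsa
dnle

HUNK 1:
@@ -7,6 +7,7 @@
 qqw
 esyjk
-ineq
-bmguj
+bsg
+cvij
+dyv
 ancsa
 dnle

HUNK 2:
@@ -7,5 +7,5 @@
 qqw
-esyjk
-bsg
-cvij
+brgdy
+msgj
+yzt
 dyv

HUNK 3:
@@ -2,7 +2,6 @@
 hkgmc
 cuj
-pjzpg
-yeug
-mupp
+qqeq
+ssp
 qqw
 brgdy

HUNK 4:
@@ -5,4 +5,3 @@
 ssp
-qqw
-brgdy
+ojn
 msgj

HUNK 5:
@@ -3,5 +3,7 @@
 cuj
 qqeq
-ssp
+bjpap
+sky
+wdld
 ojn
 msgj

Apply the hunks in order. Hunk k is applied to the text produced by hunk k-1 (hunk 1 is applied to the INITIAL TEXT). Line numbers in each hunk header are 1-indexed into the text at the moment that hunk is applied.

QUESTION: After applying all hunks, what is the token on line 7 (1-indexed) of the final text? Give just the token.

Hunk 1: at line 7 remove [ineq,bmguj] add [bsg,cvij,dyv] -> 13 lines: hww hkgmc cuj pjzpg yeug mupp qqw esyjk bsg cvij dyv ancsa dnle
Hunk 2: at line 7 remove [esyjk,bsg,cvij] add [brgdy,msgj,yzt] -> 13 lines: hww hkgmc cuj pjzpg yeug mupp qqw brgdy msgj yzt dyv ancsa dnle
Hunk 3: at line 2 remove [pjzpg,yeug,mupp] add [qqeq,ssp] -> 12 lines: hww hkgmc cuj qqeq ssp qqw brgdy msgj yzt dyv ancsa dnle
Hunk 4: at line 5 remove [qqw,brgdy] add [ojn] -> 11 lines: hww hkgmc cuj qqeq ssp ojn msgj yzt dyv ancsa dnle
Hunk 5: at line 3 remove [ssp] add [bjpap,sky,wdld] -> 13 lines: hww hkgmc cuj qqeq bjpap sky wdld ojn msgj yzt dyv ancsa dnle
Final line 7: wdld

Answer: wdld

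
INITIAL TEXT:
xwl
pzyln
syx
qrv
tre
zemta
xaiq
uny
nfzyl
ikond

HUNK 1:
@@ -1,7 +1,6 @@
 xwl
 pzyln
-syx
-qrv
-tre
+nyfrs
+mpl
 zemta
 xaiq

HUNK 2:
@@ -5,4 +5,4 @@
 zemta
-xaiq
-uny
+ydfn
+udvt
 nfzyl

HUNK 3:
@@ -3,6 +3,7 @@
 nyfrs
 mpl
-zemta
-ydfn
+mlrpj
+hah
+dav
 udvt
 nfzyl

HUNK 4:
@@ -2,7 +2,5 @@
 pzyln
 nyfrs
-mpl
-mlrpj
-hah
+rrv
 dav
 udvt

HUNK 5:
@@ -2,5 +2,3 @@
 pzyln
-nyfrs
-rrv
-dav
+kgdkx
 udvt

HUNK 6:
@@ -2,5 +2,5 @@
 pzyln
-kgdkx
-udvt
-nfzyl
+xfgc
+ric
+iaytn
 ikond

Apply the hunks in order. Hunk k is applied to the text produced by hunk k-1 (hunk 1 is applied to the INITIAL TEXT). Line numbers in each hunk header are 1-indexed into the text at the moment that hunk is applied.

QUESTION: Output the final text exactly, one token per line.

Hunk 1: at line 1 remove [syx,qrv,tre] add [nyfrs,mpl] -> 9 lines: xwl pzyln nyfrs mpl zemta xaiq uny nfzyl ikond
Hunk 2: at line 5 remove [xaiq,uny] add [ydfn,udvt] -> 9 lines: xwl pzyln nyfrs mpl zemta ydfn udvt nfzyl ikond
Hunk 3: at line 3 remove [zemta,ydfn] add [mlrpj,hah,dav] -> 10 lines: xwl pzyln nyfrs mpl mlrpj hah dav udvt nfzyl ikond
Hunk 4: at line 2 remove [mpl,mlrpj,hah] add [rrv] -> 8 lines: xwl pzyln nyfrs rrv dav udvt nfzyl ikond
Hunk 5: at line 2 remove [nyfrs,rrv,dav] add [kgdkx] -> 6 lines: xwl pzyln kgdkx udvt nfzyl ikond
Hunk 6: at line 2 remove [kgdkx,udvt,nfzyl] add [xfgc,ric,iaytn] -> 6 lines: xwl pzyln xfgc ric iaytn ikond

Answer: xwl
pzyln
xfgc
ric
iaytn
ikond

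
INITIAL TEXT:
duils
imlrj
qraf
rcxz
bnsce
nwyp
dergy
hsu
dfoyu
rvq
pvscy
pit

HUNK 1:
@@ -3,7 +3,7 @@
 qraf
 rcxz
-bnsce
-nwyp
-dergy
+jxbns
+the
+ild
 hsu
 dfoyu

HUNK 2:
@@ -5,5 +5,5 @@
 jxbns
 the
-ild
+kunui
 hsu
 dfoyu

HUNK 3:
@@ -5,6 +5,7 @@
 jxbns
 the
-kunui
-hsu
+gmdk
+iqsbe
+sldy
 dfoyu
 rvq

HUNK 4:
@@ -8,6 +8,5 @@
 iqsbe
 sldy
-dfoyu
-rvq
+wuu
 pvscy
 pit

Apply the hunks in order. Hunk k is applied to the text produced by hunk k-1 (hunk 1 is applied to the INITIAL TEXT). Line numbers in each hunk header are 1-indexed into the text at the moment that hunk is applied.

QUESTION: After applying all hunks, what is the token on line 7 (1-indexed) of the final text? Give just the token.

Hunk 1: at line 3 remove [bnsce,nwyp,dergy] add [jxbns,the,ild] -> 12 lines: duils imlrj qraf rcxz jxbns the ild hsu dfoyu rvq pvscy pit
Hunk 2: at line 5 remove [ild] add [kunui] -> 12 lines: duils imlrj qraf rcxz jxbns the kunui hsu dfoyu rvq pvscy pit
Hunk 3: at line 5 remove [kunui,hsu] add [gmdk,iqsbe,sldy] -> 13 lines: duils imlrj qraf rcxz jxbns the gmdk iqsbe sldy dfoyu rvq pvscy pit
Hunk 4: at line 8 remove [dfoyu,rvq] add [wuu] -> 12 lines: duils imlrj qraf rcxz jxbns the gmdk iqsbe sldy wuu pvscy pit
Final line 7: gmdk

Answer: gmdk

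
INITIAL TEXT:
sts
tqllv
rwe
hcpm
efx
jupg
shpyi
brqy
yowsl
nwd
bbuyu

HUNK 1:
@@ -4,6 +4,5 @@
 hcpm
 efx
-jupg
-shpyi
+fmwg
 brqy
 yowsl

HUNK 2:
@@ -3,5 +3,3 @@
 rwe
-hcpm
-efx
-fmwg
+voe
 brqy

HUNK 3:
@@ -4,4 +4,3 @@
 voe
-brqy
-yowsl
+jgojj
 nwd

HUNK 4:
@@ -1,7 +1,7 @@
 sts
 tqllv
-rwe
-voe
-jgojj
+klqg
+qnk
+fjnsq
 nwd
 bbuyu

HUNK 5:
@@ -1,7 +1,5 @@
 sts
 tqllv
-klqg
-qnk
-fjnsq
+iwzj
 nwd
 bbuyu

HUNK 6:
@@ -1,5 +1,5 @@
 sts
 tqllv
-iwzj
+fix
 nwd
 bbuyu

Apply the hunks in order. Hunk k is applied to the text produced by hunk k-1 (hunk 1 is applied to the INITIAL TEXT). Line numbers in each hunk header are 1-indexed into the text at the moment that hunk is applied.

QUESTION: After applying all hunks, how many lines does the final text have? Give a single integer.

Hunk 1: at line 4 remove [jupg,shpyi] add [fmwg] -> 10 lines: sts tqllv rwe hcpm efx fmwg brqy yowsl nwd bbuyu
Hunk 2: at line 3 remove [hcpm,efx,fmwg] add [voe] -> 8 lines: sts tqllv rwe voe brqy yowsl nwd bbuyu
Hunk 3: at line 4 remove [brqy,yowsl] add [jgojj] -> 7 lines: sts tqllv rwe voe jgojj nwd bbuyu
Hunk 4: at line 1 remove [rwe,voe,jgojj] add [klqg,qnk,fjnsq] -> 7 lines: sts tqllv klqg qnk fjnsq nwd bbuyu
Hunk 5: at line 1 remove [klqg,qnk,fjnsq] add [iwzj] -> 5 lines: sts tqllv iwzj nwd bbuyu
Hunk 6: at line 1 remove [iwzj] add [fix] -> 5 lines: sts tqllv fix nwd bbuyu
Final line count: 5

Answer: 5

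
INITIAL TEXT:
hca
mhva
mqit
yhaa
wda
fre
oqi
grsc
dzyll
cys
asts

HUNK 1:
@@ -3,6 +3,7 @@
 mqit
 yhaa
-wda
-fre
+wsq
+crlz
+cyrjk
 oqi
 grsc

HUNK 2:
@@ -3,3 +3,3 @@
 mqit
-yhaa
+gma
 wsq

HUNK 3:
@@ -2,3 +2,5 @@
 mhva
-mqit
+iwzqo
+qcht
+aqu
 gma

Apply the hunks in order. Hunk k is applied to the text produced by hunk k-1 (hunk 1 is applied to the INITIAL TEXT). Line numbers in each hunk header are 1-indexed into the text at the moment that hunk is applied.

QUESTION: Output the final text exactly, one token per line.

Answer: hca
mhva
iwzqo
qcht
aqu
gma
wsq
crlz
cyrjk
oqi
grsc
dzyll
cys
asts

Derivation:
Hunk 1: at line 3 remove [wda,fre] add [wsq,crlz,cyrjk] -> 12 lines: hca mhva mqit yhaa wsq crlz cyrjk oqi grsc dzyll cys asts
Hunk 2: at line 3 remove [yhaa] add [gma] -> 12 lines: hca mhva mqit gma wsq crlz cyrjk oqi grsc dzyll cys asts
Hunk 3: at line 2 remove [mqit] add [iwzqo,qcht,aqu] -> 14 lines: hca mhva iwzqo qcht aqu gma wsq crlz cyrjk oqi grsc dzyll cys asts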